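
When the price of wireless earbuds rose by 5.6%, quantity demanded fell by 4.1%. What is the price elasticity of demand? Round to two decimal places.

ε = %ΔQ / %ΔP = (-4.1)/(5.6) = -0.732.

-0.73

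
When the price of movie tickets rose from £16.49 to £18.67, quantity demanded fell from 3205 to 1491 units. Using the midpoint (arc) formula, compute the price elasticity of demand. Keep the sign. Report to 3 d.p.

ΔQ = 1491 − 3205 = -1714; ΔP = 18.67 − 16.49 = 2.18.
Midpoints: P̄ = 17.58, Q̄ = 2348.0.
ε = (ΔQ/ΔP)(P̄/Q̄) = (-1714/2.18)(17.58/2348.0).

-5.887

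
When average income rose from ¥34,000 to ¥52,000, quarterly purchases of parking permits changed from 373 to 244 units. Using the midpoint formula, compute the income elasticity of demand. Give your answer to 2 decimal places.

ΔQ = -129, ΔI = 18000. Midpoints: Ī = 43,000, Q̄ = 308.5.
ε_I = (ΔQ/ΔI)(Ī/Q̄) = (-129/18000)(43000/308.5).
ε_I < 0, so the good is inferior.

-1.00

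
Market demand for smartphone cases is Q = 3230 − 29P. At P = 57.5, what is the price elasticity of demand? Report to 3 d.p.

-1.067

At P = 57.5, Q = 1562.500.
dQ/dP = −29.
ε = (dQ/dP)(P/Q) = (-29)(57.5/1562.500).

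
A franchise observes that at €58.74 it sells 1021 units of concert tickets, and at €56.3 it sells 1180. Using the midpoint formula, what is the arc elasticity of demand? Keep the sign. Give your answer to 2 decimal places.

-3.41

ΔQ = 1180 − 1021 = 159; ΔP = 56.3 − 58.74 = -2.44.
Midpoints: P̄ = 57.52, Q̄ = 1100.5.
ε = (ΔQ/ΔP)(P̄/Q̄) = (159/-2.44)(57.52/1100.5).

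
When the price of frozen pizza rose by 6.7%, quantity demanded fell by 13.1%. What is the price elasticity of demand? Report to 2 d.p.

-1.96

ε = %ΔQ / %ΔP = (-13.1)/(6.7) = -1.955.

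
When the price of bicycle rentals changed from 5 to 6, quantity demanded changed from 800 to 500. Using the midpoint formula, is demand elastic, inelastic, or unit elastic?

Arc ε ≈ -2.538.
|ε| = 2.54 > 1.

elastic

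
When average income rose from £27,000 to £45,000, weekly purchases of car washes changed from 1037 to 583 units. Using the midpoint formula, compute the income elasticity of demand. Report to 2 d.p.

-1.12

ΔQ = -454, ΔI = 18000. Midpoints: Ī = 36,000, Q̄ = 810.0.
ε_I = (ΔQ/ΔI)(Ī/Q̄) = (-454/18000)(36000/810.0).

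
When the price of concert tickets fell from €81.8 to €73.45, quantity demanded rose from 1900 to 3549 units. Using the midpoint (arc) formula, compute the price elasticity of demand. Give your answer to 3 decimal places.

ΔQ = 3549 − 1900 = 1649; ΔP = 73.45 − 81.8 = -8.35.
Midpoints: P̄ = 77.62, Q̄ = 2724.5.
ε = (ΔQ/ΔP)(P̄/Q̄) = (1649/-8.35)(77.62/2724.5).

-5.627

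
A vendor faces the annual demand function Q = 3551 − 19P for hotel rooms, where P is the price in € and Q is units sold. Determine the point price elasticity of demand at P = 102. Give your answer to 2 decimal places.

-1.20

At P = 102, Q = 1613.
dQ/dP = −19.
ε = (dQ/dP)(P/Q) = (-19)(102/1613).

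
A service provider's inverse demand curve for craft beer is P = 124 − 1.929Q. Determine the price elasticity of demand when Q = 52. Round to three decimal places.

At Q = 52, P = 124 − 1.929(52) = 23.69.
dP/dQ = −1.929, so dQ/dP = 1/(−1.929) = -0.518.
ε = (dQ/dP)(P/Q) = (-0.518)(23.69/52).

-0.236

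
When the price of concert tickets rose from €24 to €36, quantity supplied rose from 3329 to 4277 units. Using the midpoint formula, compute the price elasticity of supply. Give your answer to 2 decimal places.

0.62

ΔQ = 4277 − 3329 = 948; ΔP = 36 − 24 = 12.
Midpoints: P̄ = 30.00, Q̄ = 3803.0.
ε_s = (ΔQ/ΔP)(P̄/Q̄) = (948/12)(30.00/3803.0).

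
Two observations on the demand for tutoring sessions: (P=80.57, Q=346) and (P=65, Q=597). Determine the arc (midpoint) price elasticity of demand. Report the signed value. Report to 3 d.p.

ΔQ = 597 − 346 = 251; ΔP = 65 − 80.57 = -15.57.
Midpoints: P̄ = 72.78, Q̄ = 471.5.
ε = (ΔQ/ΔP)(P̄/Q̄) = (251/-15.57)(72.78/471.5).

-2.489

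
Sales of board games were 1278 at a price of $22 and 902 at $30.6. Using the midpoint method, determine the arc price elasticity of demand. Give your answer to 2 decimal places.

ΔQ = 902 − 1278 = -376; ΔP = 30.6 − 22 = 8.6.
Midpoints: P̄ = 26.30, Q̄ = 1090.0.
ε = (ΔQ/ΔP)(P̄/Q̄) = (-376/8.6)(26.30/1090.0).

-1.05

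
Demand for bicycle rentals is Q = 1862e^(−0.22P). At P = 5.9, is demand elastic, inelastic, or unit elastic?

elastic

Q = 508.470, dQ/dP = -111.863.
ε = (dQ/dP)(P/Q) ≈ -1.298.
|ε| = 1.30 > 1.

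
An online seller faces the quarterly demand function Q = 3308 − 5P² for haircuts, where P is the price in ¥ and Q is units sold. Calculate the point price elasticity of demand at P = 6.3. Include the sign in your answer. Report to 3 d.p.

At P = 6.3, Q = 3109.550.
dQ/dP = −10P = -63.
ε = (dQ/dP)(P/Q) = (-63)(6.3/3109.550).
|ε| < 1, so demand is inelastic at this price.

-0.128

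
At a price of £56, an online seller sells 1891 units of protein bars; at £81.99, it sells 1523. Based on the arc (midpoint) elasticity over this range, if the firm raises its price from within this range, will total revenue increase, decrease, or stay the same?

Arc ε = (-368/25.99)(69.00/1707.0) ≈ -0.572.
|ε| = 0.57 < 1, so demand is inelastic. A price rise therefore raises total revenue.

increase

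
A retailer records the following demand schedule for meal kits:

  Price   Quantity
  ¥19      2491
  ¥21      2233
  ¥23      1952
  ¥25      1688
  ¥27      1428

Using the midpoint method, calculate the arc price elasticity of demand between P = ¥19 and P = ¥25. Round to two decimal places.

-1.41

At P = 19, Q = 2491; at P = 25, Q = 1688.
ΔQ = -803, ΔP = 6. Midpoints: P̄ = 22.00, Q̄ = 2089.5.
ε = (ΔQ/ΔP)(P̄/Q̄) = (-803/6)(22.00/2089.5).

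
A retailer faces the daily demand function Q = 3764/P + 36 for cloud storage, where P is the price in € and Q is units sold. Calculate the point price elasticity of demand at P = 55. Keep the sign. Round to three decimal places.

At P = 55, Q = 104.436.
dQ/dP = −3764/P² = -1.244.
ε = (dQ/dP)(P/Q) = (-1.244)(55/104.436).
|ε| < 1, so demand is inelastic at this price.

-0.655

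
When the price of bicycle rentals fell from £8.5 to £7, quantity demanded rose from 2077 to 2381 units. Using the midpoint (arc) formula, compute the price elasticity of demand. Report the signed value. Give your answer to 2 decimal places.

ΔQ = 2381 − 2077 = 304; ΔP = 7 − 8.5 = -1.5.
Midpoints: P̄ = 7.75, Q̄ = 2229.0.
ε = (ΔQ/ΔP)(P̄/Q̄) = (304/-1.5)(7.75/2229.0).

-0.70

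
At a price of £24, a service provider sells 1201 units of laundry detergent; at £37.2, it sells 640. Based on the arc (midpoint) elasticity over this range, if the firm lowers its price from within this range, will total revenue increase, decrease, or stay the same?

increase

Arc ε = (-561/13.2)(30.60/920.5) ≈ -1.413.
|ε| = 1.41 > 1, so demand is elastic. A price cut therefore raises total revenue.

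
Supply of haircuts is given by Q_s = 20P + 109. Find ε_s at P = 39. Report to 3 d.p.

At P = 39, Q_s = 889.
dQ_s/dP = 20.
ε_s = (dQ_s/dP)(P/Q_s) = (20)(39/889).

0.877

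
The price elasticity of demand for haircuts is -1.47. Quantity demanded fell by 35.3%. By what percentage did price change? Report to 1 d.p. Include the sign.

%ΔP ≈ %ΔQ / ε = (-35.3%)/(-1.47) = 24.01%.

24.0%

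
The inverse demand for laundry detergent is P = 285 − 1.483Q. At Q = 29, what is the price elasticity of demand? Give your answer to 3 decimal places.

At Q = 29, P = 285 − 1.483(29) = 241.99.
dP/dQ = −1.483, so dQ/dP = 1/(−1.483) = -0.674.
ε = (dQ/dP)(P/Q) = (-0.674)(241.99/29).

-5.627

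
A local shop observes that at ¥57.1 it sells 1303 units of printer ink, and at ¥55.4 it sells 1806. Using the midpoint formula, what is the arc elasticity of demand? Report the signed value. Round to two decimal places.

ΔQ = 1806 − 1303 = 503; ΔP = 55.4 − 57.1 = -1.7.
Midpoints: P̄ = 56.25, Q̄ = 1554.5.
ε = (ΔQ/ΔP)(P̄/Q̄) = (503/-1.7)(56.25/1554.5).

-10.71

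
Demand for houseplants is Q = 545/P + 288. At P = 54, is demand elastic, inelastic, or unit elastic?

Q = 298.093, dQ/dP = -0.187.
ε = (dQ/dP)(P/Q) ≈ -0.034.
|ε| = 0.03 < 1.

inelastic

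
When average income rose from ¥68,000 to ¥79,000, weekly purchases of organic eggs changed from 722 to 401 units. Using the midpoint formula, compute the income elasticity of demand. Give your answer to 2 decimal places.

-3.82

ΔQ = -321, ΔI = 11000. Midpoints: Ī = 73,500, Q̄ = 561.5.
ε_I = (ΔQ/ΔI)(Ī/Q̄) = (-321/11000)(73500/561.5).
ε_I < 0, so the good is inferior.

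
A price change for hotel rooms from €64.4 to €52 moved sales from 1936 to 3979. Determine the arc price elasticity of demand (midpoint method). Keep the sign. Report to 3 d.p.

ΔQ = 3979 − 1936 = 2043; ΔP = 52 − 64.4 = -12.4.
Midpoints: P̄ = 58.20, Q̄ = 2957.5.
ε = (ΔQ/ΔP)(P̄/Q̄) = (2043/-12.4)(58.20/2957.5).

-3.242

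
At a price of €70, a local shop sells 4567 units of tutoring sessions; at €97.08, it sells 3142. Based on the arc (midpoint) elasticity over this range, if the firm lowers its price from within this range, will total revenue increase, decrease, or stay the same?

Arc ε = (-1425/27.08)(83.54/3854.5) ≈ -1.140.
|ε| = 1.14 > 1, so demand is elastic. A price cut therefore raises total revenue.

increase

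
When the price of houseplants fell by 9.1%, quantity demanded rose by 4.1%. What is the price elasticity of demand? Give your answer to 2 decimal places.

ε = %ΔQ / %ΔP = (4.1)/(-9.1) = -0.451.

-0.45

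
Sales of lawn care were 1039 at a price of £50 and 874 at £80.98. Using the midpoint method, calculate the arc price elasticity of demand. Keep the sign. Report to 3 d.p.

ΔQ = 874 − 1039 = -165; ΔP = 80.98 − 50 = 30.98.
Midpoints: P̄ = 65.49, Q̄ = 956.5.
ε = (ΔQ/ΔP)(P̄/Q̄) = (-165/30.98)(65.49/956.5).

-0.365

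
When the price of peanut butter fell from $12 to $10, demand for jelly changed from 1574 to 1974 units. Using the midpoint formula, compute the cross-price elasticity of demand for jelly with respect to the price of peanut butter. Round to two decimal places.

-1.24

ΔQ_x = 1974 − 1574 = 400; ΔP_y = 10 − 12 = -2.
Midpoints: P̄_y = 11.00, Q̄_x = 1774.0.
ε_xy = (ΔQ_x/ΔP_y)(P̄_y/Q̄_x) = (400/-2)(11.00/1774.0).
ε_xy < 0, so the goods are complements.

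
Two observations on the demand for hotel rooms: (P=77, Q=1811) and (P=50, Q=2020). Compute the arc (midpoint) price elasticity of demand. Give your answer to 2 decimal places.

-0.26

ΔQ = 2020 − 1811 = 209; ΔP = 50 − 77 = -27.
Midpoints: P̄ = 63.50, Q̄ = 1915.5.
ε = (ΔQ/ΔP)(P̄/Q̄) = (209/-27)(63.50/1915.5).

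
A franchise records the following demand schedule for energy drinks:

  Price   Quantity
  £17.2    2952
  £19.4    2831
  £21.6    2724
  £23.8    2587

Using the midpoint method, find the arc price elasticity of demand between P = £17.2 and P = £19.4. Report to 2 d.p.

-0.35

At P = 17.2, Q = 2952; at P = 19.4, Q = 2831.
ΔQ = -121, ΔP = 2.2. Midpoints: P̄ = 18.30, Q̄ = 2891.5.
ε = (ΔQ/ΔP)(P̄/Q̄) = (-121/2.2)(18.30/2891.5).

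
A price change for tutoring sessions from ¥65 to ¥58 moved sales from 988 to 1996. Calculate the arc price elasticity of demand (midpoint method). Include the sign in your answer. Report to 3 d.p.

-5.936

ΔQ = 1996 − 988 = 1008; ΔP = 58 − 65 = -7.
Midpoints: P̄ = 61.50, Q̄ = 1492.0.
ε = (ΔQ/ΔP)(P̄/Q̄) = (1008/-7)(61.50/1492.0).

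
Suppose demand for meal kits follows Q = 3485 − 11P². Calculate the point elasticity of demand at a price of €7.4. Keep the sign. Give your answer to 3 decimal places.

-0.418

At P = 7.4, Q = 2882.640.
dQ/dP = −22P = -162.800.
ε = (dQ/dP)(P/Q) = (-162.800)(7.4/2882.640).
|ε| < 1, so demand is inelastic at this price.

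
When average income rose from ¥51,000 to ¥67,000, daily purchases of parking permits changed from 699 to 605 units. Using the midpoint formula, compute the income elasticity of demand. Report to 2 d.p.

-0.53

ΔQ = -94, ΔI = 16000. Midpoints: Ī = 59,000, Q̄ = 652.0.
ε_I = (ΔQ/ΔI)(Ī/Q̄) = (-94/16000)(59000/652.0).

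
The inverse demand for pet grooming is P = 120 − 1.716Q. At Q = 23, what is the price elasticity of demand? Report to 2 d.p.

-2.04

At Q = 23, P = 120 − 1.716(23) = 80.53.
dP/dQ = −1.716, so dQ/dP = 1/(−1.716) = -0.583.
ε = (dQ/dP)(P/Q) = (-0.583)(80.53/23).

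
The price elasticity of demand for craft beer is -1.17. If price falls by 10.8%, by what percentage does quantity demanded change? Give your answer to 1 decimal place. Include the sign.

12.6%

%ΔQ ≈ ε × %ΔP = (-1.17)(-10.8%) = 12.64%.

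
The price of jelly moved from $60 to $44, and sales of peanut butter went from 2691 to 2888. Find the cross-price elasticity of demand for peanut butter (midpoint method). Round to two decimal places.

-0.23

ΔQ_x = 2888 − 2691 = 197; ΔP_y = 44 − 60 = -16.
Midpoints: P̄_y = 52.00, Q̄_x = 2789.5.
ε_xy = (ΔQ_x/ΔP_y)(P̄_y/Q̄_x) = (197/-16)(52.00/2789.5).
ε_xy < 0, so the goods are complements.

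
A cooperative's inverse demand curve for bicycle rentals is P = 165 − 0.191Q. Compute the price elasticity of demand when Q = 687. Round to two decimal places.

-0.26

At Q = 687, P = 165 − 0.191(687) = 33.78.
dP/dQ = −0.191, so dQ/dP = 1/(−0.191) = -5.236.
ε = (dQ/dP)(P/Q) = (-5.236)(33.78/687).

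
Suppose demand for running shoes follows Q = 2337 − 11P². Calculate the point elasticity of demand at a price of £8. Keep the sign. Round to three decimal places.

-0.862

At P = 8, Q = 1633.
dQ/dP = −22P = -176.
ε = (dQ/dP)(P/Q) = (-176)(8/1633).
|ε| < 1, so demand is inelastic at this price.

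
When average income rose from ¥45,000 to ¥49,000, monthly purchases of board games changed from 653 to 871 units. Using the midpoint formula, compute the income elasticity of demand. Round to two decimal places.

ΔQ = 218, ΔI = 4000. Midpoints: Ī = 47,000, Q̄ = 762.0.
ε_I = (ΔQ/ΔI)(Ī/Q̄) = (218/4000)(47000/762.0).
ε_I > 0, so the good is normal.

3.36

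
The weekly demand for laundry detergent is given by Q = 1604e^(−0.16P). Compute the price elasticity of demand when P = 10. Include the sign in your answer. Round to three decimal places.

-1.600

At P = 10, Q = 323.842.
dQ/dP = −0.16·1604e^(−0.16P) = −0.16Q = -51.815.
ε = (dQ/dP)(P/Q) = (-51.815)(10/323.842).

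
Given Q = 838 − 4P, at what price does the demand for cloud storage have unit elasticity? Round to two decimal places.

104.75

For linear demand Q = a − bP, ε = −bP/(a − bP). |ε| = 1 when bP = a − bP, i.e. P = a/(2b).
P = 838/(2·4) = 838/8 = 104.7500.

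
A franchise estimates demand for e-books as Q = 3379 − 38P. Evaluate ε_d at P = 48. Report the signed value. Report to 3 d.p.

-1.173

At P = 48, Q = 1555.
dQ/dP = −38.
ε = (dQ/dP)(P/Q) = (-38)(48/1555).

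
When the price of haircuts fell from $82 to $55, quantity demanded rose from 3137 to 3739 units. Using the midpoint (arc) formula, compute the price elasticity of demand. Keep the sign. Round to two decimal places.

-0.44

ΔQ = 3739 − 3137 = 602; ΔP = 55 − 82 = -27.
Midpoints: P̄ = 68.50, Q̄ = 3438.0.
ε = (ΔQ/ΔP)(P̄/Q̄) = (602/-27)(68.50/3438.0).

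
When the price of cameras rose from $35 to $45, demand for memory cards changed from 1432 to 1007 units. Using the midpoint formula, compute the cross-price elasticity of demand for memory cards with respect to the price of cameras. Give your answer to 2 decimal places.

-1.39

ΔQ_x = 1007 − 1432 = -425; ΔP_y = 45 − 35 = 10.
Midpoints: P̄_y = 40.00, Q̄_x = 1219.5.
ε_xy = (ΔQ_x/ΔP_y)(P̄_y/Q̄_x) = (-425/10)(40.00/1219.5).
ε_xy < 0, so the goods are complements.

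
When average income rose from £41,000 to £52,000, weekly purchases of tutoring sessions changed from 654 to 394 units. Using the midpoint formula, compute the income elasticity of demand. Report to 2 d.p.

-2.10

ΔQ = -260, ΔI = 11000. Midpoints: Ī = 46,500, Q̄ = 524.0.
ε_I = (ΔQ/ΔI)(Ī/Q̄) = (-260/11000)(46500/524.0).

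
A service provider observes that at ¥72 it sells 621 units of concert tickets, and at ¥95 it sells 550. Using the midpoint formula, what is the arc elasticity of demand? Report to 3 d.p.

ΔQ = 550 − 621 = -71; ΔP = 95 − 72 = 23.
Midpoints: P̄ = 83.50, Q̄ = 585.5.
ε = (ΔQ/ΔP)(P̄/Q̄) = (-71/23)(83.50/585.5).

-0.440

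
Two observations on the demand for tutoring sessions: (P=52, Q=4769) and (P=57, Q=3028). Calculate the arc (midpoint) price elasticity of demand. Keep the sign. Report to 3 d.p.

ΔQ = 3028 − 4769 = -1741; ΔP = 57 − 52 = 5.
Midpoints: P̄ = 54.50, Q̄ = 3898.5.
ε = (ΔQ/ΔP)(P̄/Q̄) = (-1741/5)(54.50/3898.5).

-4.868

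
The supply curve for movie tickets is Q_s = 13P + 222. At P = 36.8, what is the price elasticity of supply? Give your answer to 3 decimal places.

0.683

At P = 36.8, Q_s = 700.40.
dQ_s/dP = 13.
ε_s = (dQ_s/dP)(P/Q_s) = (13)(36.8/700.40).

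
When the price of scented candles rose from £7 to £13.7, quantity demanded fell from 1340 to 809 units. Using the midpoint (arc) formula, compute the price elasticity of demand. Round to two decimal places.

-0.76

ΔQ = 809 − 1340 = -531; ΔP = 13.7 − 7 = 6.7.
Midpoints: P̄ = 10.35, Q̄ = 1074.5.
ε = (ΔQ/ΔP)(P̄/Q̄) = (-531/6.7)(10.35/1074.5).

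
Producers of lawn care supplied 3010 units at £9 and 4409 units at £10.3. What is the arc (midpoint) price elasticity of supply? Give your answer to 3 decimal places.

ΔQ = 4409 − 3010 = 1399; ΔP = 10.3 − 9 = 1.3.
Midpoints: P̄ = 9.65, Q̄ = 3709.5.
ε_s = (ΔQ/ΔP)(P̄/Q̄) = (1399/1.3)(9.65/3709.5).

2.800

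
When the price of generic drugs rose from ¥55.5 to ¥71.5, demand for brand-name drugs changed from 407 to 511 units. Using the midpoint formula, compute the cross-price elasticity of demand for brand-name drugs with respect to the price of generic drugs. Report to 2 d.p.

ΔQ_x = 511 − 407 = 104; ΔP_y = 71.5 − 55.5 = 16.
Midpoints: P̄_y = 63.50, Q̄_x = 459.0.
ε_xy = (ΔQ_x/ΔP_y)(P̄_y/Q̄_x) = (104/16)(63.50/459.0).
ε_xy > 0, so the goods are substitutes.

0.90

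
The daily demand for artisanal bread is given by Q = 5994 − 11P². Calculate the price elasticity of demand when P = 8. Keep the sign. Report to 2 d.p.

-0.27

At P = 8, Q = 5290.
dQ/dP = −22P = -176.
ε = (dQ/dP)(P/Q) = (-176)(8/5290).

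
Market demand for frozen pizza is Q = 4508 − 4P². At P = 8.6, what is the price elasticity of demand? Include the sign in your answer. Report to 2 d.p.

-0.14

At P = 8.6, Q = 4212.160.
dQ/dP = −8P = -68.800.
ε = (dQ/dP)(P/Q) = (-68.800)(8.6/4212.160).
|ε| < 1, so demand is inelastic at this price.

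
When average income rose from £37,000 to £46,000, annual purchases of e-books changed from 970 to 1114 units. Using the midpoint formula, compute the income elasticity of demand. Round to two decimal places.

ΔQ = 144, ΔI = 9000. Midpoints: Ī = 41,500, Q̄ = 1042.0.
ε_I = (ΔQ/ΔI)(Ī/Q̄) = (144/9000)(41500/1042.0).
ε_I > 0, so the good is normal.

0.64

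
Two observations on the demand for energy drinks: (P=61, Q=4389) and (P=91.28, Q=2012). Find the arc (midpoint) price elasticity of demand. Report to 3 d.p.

ΔQ = 2012 − 4389 = -2377; ΔP = 91.28 − 61 = 30.28.
Midpoints: P̄ = 76.14, Q̄ = 3200.5.
ε = (ΔQ/ΔP)(P̄/Q̄) = (-2377/30.28)(76.14/3200.5).

-1.868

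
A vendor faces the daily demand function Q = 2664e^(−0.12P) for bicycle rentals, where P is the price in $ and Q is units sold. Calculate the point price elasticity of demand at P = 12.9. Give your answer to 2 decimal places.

-1.55

At P = 12.9, Q = 566.561.
dQ/dP = −0.12·2664e^(−0.12P) = −0.12Q = -67.987.
ε = (dQ/dP)(P/Q) = (-67.987)(12.9/566.561).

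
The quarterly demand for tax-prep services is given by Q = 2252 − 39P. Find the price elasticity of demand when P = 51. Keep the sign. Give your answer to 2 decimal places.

-7.56

At P = 51, Q = 263.
dQ/dP = −39.
ε = (dQ/dP)(P/Q) = (-39)(51/263).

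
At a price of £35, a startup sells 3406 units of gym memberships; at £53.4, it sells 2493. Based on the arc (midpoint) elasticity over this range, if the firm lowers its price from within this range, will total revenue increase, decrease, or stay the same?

Arc ε = (-913/18.4)(44.20/2949.5) ≈ -0.744.
|ε| = 0.74 < 1, so demand is inelastic. A price cut therefore reduces total revenue.

decrease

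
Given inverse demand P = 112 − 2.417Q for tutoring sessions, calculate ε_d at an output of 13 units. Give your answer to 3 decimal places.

-2.564

At Q = 13, P = 112 − 2.417(13) = 80.58.
dP/dQ = −2.417, so dQ/dP = 1/(−2.417) = -0.414.
ε = (dQ/dP)(P/Q) = (-0.414)(80.58/13).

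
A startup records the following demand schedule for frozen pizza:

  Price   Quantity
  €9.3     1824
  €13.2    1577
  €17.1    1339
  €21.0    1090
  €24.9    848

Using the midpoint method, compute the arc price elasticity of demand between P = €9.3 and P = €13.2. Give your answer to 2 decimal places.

At P = 9.3, Q = 1824; at P = 13.2, Q = 1577.
ΔQ = -247, ΔP = 3.9. Midpoints: P̄ = 11.25, Q̄ = 1700.5.
ε = (ΔQ/ΔP)(P̄/Q̄) = (-247/3.9)(11.25/1700.5).

-0.42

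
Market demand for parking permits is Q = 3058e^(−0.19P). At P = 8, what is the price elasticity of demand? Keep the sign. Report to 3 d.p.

-1.520

At P = 8, Q = 668.821.
dQ/dP = −0.19·3058e^(−0.19P) = −0.19Q = -127.076.
ε = (dQ/dP)(P/Q) = (-127.076)(8/668.821).
|ε| > 1, so demand is elastic at this price.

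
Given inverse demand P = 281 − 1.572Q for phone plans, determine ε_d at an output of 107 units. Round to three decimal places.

-0.671

At Q = 107, P = 281 − 1.572(107) = 112.80.
dP/dQ = −1.572, so dQ/dP = 1/(−1.572) = -0.636.
ε = (dQ/dP)(P/Q) = (-0.636)(112.80/107).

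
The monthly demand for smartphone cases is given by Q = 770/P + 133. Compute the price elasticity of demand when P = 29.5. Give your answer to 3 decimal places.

-0.164

At P = 29.5, Q = 159.102.
dQ/dP = −770/P² = -0.885.
ε = (dQ/dP)(P/Q) = (-0.885)(29.5/159.102).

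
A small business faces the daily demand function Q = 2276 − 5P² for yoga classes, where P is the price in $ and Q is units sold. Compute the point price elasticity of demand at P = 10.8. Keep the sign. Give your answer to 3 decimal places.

At P = 10.8, Q = 1692.800.
dQ/dP = −10P = -108.
ε = (dQ/dP)(P/Q) = (-108)(10.8/1692.800).

-0.689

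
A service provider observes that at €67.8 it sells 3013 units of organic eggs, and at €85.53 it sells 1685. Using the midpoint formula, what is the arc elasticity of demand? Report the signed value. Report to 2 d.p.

-2.44

ΔQ = 1685 − 3013 = -1328; ΔP = 85.53 − 67.8 = 17.73.
Midpoints: P̄ = 76.66, Q̄ = 2349.0.
ε = (ΔQ/ΔP)(P̄/Q̄) = (-1328/17.73)(76.66/2349.0).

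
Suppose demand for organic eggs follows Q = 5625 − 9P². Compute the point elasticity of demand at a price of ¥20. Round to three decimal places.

At P = 20, Q = 2025.
dQ/dP = −18P = -360.
ε = (dQ/dP)(P/Q) = (-360)(20/2025).

-3.556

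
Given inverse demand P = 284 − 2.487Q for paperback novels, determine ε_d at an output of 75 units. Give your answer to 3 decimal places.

At Q = 75, P = 284 − 2.487(75) = 97.47.
dP/dQ = −2.487, so dQ/dP = 1/(−2.487) = -0.402.
ε = (dQ/dP)(P/Q) = (-0.402)(97.47/75).

-0.523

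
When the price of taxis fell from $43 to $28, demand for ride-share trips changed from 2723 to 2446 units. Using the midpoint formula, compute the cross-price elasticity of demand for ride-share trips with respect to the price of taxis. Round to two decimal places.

0.25

ΔQ_x = 2446 − 2723 = -277; ΔP_y = 28 − 43 = -15.
Midpoints: P̄_y = 35.50, Q̄_x = 2584.5.
ε_xy = (ΔQ_x/ΔP_y)(P̄_y/Q̄_x) = (-277/-15)(35.50/2584.5).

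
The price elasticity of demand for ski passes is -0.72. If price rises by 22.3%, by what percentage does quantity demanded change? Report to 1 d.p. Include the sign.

-16.1%

%ΔQ ≈ ε × %ΔP = (-0.72)(22.3%) = -16.06%.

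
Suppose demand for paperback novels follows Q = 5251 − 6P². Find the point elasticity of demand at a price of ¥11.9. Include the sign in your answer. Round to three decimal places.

-0.386

At P = 11.9, Q = 4401.340.
dQ/dP = −12P = -142.800.
ε = (dQ/dP)(P/Q) = (-142.800)(11.9/4401.340).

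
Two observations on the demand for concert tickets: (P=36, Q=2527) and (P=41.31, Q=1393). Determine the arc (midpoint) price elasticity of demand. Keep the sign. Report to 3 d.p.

-4.212

ΔQ = 1393 − 2527 = -1134; ΔP = 41.31 − 36 = 5.31.
Midpoints: P̄ = 38.66, Q̄ = 1960.0.
ε = (ΔQ/ΔP)(P̄/Q̄) = (-1134/5.31)(38.66/1960.0).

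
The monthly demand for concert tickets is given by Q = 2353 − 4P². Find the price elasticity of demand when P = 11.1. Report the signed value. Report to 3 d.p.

At P = 11.1, Q = 1860.160.
dQ/dP = −8P = -88.800.
ε = (dQ/dP)(P/Q) = (-88.800)(11.1/1860.160).

-0.530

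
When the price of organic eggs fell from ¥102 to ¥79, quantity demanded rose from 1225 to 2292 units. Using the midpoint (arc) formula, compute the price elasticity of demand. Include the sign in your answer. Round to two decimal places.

ΔQ = 2292 − 1225 = 1067; ΔP = 79 − 102 = -23.
Midpoints: P̄ = 90.50, Q̄ = 1758.5.
ε = (ΔQ/ΔP)(P̄/Q̄) = (1067/-23)(90.50/1758.5).

-2.39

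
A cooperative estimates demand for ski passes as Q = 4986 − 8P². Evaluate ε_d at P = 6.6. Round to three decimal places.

-0.150

At P = 6.6, Q = 4637.520.
dQ/dP = −16P = -105.600.
ε = (dQ/dP)(P/Q) = (-105.600)(6.6/4637.520).
|ε| < 1, so demand is inelastic at this price.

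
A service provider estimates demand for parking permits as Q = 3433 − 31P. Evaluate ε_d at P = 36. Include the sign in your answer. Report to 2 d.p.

At P = 36, Q = 2317.
dQ/dP = −31.
ε = (dQ/dP)(P/Q) = (-31)(36/2317).
|ε| < 1, so demand is inelastic at this price.

-0.48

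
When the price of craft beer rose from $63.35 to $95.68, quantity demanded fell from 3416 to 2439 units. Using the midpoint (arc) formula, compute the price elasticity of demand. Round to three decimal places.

-0.821

ΔQ = 2439 − 3416 = -977; ΔP = 95.68 − 63.35 = 32.33.
Midpoints: P̄ = 79.52, Q̄ = 2927.5.
ε = (ΔQ/ΔP)(P̄/Q̄) = (-977/32.33)(79.52/2927.5).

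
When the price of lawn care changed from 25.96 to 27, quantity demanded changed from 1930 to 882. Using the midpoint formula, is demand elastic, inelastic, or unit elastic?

elastic

Arc ε ≈ -18.978.
|ε| = 18.98 > 1.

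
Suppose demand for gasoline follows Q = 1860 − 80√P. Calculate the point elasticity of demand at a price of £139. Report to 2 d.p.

At P = 139, Q = 916.814.
dQ/dP = −80/(2√P) = -3.393.
ε = (dQ/dP)(P/Q) = (-3.393)(139/916.814).

-0.51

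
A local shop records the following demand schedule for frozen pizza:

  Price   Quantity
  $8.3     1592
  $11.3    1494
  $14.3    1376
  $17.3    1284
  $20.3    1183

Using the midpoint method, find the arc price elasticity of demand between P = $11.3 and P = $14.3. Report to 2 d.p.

At P = 11.3, Q = 1494; at P = 14.3, Q = 1376.
ΔQ = -118, ΔP = 3.0. Midpoints: P̄ = 12.80, Q̄ = 1435.0.
ε = (ΔQ/ΔP)(P̄/Q̄) = (-118/3.0)(12.80/1435.0).

-0.35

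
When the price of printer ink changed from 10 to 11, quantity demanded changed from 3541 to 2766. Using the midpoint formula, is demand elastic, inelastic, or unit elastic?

elastic

Arc ε ≈ -2.580.
|ε| = 2.58 > 1.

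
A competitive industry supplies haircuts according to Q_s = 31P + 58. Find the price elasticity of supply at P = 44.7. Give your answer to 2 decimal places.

At P = 44.7, Q_s = 1443.70.
dQ_s/dP = 31.
ε_s = (dQ_s/dP)(P/Q_s) = (31)(44.7/1443.70).

0.96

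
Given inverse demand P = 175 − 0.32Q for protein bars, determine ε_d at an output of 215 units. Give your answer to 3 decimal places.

At Q = 215, P = 175 − 0.32(215) = 106.20.
dP/dQ = −0.32, so dQ/dP = 1/(−0.32) = -3.125.
ε = (dQ/dP)(P/Q) = (-3.125)(106.20/215).

-1.544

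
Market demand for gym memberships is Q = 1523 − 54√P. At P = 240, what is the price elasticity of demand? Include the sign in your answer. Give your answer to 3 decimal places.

At P = 240, Q = 686.436.
dQ/dP = −54/(2√P) = -1.743.
ε = (dQ/dP)(P/Q) = (-1.743)(240/686.436).

-0.609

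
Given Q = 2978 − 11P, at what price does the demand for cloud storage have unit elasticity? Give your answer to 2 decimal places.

135.36

For linear demand Q = a − bP, ε = −bP/(a − bP). |ε| = 1 when bP = a − bP, i.e. P = a/(2b).
P = 2978/(2·11) = 2978/22 = 135.3636.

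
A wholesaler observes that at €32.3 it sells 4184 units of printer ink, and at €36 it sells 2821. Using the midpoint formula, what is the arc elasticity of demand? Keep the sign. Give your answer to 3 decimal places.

ΔQ = 2821 − 4184 = -1363; ΔP = 36 − 32.3 = 3.7.
Midpoints: P̄ = 34.15, Q̄ = 3502.5.
ε = (ΔQ/ΔP)(P̄/Q̄) = (-1363/3.7)(34.15/3502.5).

-3.592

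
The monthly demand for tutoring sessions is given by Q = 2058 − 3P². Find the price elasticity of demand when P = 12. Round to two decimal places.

At P = 12, Q = 1626.
dQ/dP = −6P = -72.
ε = (dQ/dP)(P/Q) = (-72)(12/1626).
|ε| < 1, so demand is inelastic at this price.

-0.53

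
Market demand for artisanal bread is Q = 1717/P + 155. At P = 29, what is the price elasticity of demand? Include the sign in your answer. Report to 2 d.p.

At P = 29, Q = 214.207.
dQ/dP = −1717/P² = -2.042.
ε = (dQ/dP)(P/Q) = (-2.042)(29/214.207).
|ε| < 1, so demand is inelastic at this price.

-0.28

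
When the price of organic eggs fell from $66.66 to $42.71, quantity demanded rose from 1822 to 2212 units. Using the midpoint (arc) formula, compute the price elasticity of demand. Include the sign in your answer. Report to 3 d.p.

ΔQ = 2212 − 1822 = 390; ΔP = 42.71 − 66.66 = -23.95.
Midpoints: P̄ = 54.69, Q̄ = 2017.0.
ε = (ΔQ/ΔP)(P̄/Q̄) = (390/-23.95)(54.69/2017.0).

-0.441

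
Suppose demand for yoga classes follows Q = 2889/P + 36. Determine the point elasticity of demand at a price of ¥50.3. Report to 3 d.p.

At P = 50.3, Q = 93.435.
dQ/dP = −2889/P² = -1.142.
ε = (dQ/dP)(P/Q) = (-1.142)(50.3/93.435).

-0.615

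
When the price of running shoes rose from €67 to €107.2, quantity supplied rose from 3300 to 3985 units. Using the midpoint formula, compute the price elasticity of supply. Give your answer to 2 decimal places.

ΔQ = 3985 − 3300 = 685; ΔP = 107.2 − 67 = 40.2.
Midpoints: P̄ = 87.10, Q̄ = 3642.5.
ε_s = (ΔQ/ΔP)(P̄/Q̄) = (685/40.2)(87.10/3642.5).

0.41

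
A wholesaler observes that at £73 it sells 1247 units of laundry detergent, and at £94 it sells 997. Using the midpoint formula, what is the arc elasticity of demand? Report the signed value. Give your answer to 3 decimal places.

ΔQ = 997 − 1247 = -250; ΔP = 94 − 73 = 21.
Midpoints: P̄ = 83.50, Q̄ = 1122.0.
ε = (ΔQ/ΔP)(P̄/Q̄) = (-250/21)(83.50/1122.0).

-0.886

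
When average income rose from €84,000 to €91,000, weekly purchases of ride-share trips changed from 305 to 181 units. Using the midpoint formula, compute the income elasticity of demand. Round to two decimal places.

ΔQ = -124, ΔI = 7000. Midpoints: Ī = 87,500, Q̄ = 243.0.
ε_I = (ΔQ/ΔI)(Ī/Q̄) = (-124/7000)(87500/243.0).

-6.38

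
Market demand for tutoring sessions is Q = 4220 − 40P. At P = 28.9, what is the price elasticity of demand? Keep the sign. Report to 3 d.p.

-0.377

At P = 28.9, Q = 3064.
dQ/dP = −40.
ε = (dQ/dP)(P/Q) = (-40)(28.9/3064).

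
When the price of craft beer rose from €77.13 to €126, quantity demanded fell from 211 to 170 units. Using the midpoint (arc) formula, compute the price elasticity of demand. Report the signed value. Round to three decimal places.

-0.447

ΔQ = 170 − 211 = -41; ΔP = 126 − 77.13 = 48.87.
Midpoints: P̄ = 101.56, Q̄ = 190.5.
ε = (ΔQ/ΔP)(P̄/Q̄) = (-41/48.87)(101.56/190.5).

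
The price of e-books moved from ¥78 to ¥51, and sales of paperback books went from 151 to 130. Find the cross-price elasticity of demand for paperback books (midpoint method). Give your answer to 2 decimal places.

0.36

ΔQ_x = 130 − 151 = -21; ΔP_y = 51 − 78 = -27.
Midpoints: P̄_y = 64.50, Q̄_x = 140.5.
ε_xy = (ΔQ_x/ΔP_y)(P̄_y/Q̄_x) = (-21/-27)(64.50/140.5).
ε_xy > 0, so the goods are substitutes.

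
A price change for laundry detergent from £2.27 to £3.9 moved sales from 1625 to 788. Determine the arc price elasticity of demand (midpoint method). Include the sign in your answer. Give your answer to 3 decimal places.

ΔQ = 788 − 1625 = -837; ΔP = 3.9 − 2.27 = 1.63.
Midpoints: P̄ = 3.08, Q̄ = 1206.5.
ε = (ΔQ/ΔP)(P̄/Q̄) = (-837/1.63)(3.08/1206.5).

-1.313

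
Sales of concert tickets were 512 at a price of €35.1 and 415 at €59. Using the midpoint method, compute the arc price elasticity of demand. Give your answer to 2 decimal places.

ΔQ = 415 − 512 = -97; ΔP = 59 − 35.1 = 23.9.
Midpoints: P̄ = 47.05, Q̄ = 463.5.
ε = (ΔQ/ΔP)(P̄/Q̄) = (-97/23.9)(47.05/463.5).

-0.41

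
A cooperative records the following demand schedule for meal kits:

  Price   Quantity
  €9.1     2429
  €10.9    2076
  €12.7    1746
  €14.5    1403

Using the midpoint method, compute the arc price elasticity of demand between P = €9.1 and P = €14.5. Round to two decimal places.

-1.17

At P = 9.1, Q = 2429; at P = 14.5, Q = 1403.
ΔQ = -1026, ΔP = 5.4. Midpoints: P̄ = 11.80, Q̄ = 1916.0.
ε = (ΔQ/ΔP)(P̄/Q̄) = (-1026/5.4)(11.80/1916.0).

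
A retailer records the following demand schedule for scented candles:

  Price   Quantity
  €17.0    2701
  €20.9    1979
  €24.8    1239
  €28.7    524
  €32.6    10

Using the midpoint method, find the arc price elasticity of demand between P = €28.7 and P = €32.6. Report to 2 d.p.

-15.13

At P = 28.7, Q = 524; at P = 32.6, Q = 10.
ΔQ = -514, ΔP = 3.9. Midpoints: P̄ = 30.65, Q̄ = 267.0.
ε = (ΔQ/ΔP)(P̄/Q̄) = (-514/3.9)(30.65/267.0).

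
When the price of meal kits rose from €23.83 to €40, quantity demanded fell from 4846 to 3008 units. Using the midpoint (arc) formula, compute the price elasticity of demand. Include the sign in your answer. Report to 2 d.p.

-0.92

ΔQ = 3008 − 4846 = -1838; ΔP = 40 − 23.83 = 16.17.
Midpoints: P̄ = 31.91, Q̄ = 3927.0.
ε = (ΔQ/ΔP)(P̄/Q̄) = (-1838/16.17)(31.91/3927.0).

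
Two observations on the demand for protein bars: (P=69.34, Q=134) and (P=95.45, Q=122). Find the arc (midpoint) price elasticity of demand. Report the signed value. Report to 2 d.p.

ΔQ = 122 − 134 = -12; ΔP = 95.45 − 69.34 = 26.11.
Midpoints: P̄ = 82.40, Q̄ = 128.0.
ε = (ΔQ/ΔP)(P̄/Q̄) = (-12/26.11)(82.40/128.0).

-0.30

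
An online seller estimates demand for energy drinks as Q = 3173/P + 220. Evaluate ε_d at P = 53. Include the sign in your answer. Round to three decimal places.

-0.214

At P = 53, Q = 279.868.
dQ/dP = −3173/P² = -1.130.
ε = (dQ/dP)(P/Q) = (-1.130)(53/279.868).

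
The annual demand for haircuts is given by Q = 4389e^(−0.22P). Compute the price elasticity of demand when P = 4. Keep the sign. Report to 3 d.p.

-0.880

At P = 4, Q = 1820.482.
dQ/dP = −0.22·4389e^(−0.22P) = −0.22Q = -400.506.
ε = (dQ/dP)(P/Q) = (-400.506)(4/1820.482).
|ε| < 1, so demand is inelastic at this price.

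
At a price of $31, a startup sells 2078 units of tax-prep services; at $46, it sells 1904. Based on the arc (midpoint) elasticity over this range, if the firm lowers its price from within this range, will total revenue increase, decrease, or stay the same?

Arc ε = (-174/15)(38.50/1991.0) ≈ -0.224.
|ε| = 0.22 < 1, so demand is inelastic. A price cut therefore reduces total revenue.

decrease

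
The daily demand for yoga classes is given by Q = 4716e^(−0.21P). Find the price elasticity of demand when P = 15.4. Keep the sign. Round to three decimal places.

-3.234

At P = 15.4, Q = 185.808.
dQ/dP = −0.21·4716e^(−0.21P) = −0.21Q = -39.020.
ε = (dQ/dP)(P/Q) = (-39.020)(15.4/185.808).
|ε| > 1, so demand is elastic at this price.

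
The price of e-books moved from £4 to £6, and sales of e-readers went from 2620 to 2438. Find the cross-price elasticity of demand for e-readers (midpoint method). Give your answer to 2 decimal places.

-0.18

ΔQ_x = 2438 − 2620 = -182; ΔP_y = 6 − 4 = 2.
Midpoints: P̄_y = 5.00, Q̄_x = 2529.0.
ε_xy = (ΔQ_x/ΔP_y)(P̄_y/Q̄_x) = (-182/2)(5.00/2529.0).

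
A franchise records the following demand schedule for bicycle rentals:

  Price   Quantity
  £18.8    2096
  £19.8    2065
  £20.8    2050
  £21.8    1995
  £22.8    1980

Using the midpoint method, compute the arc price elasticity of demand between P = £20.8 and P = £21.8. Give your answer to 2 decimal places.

-0.58

At P = 20.8, Q = 2050; at P = 21.8, Q = 1995.
ΔQ = -55, ΔP = 1.0. Midpoints: P̄ = 21.30, Q̄ = 2022.5.
ε = (ΔQ/ΔP)(P̄/Q̄) = (-55/1.0)(21.30/2022.5).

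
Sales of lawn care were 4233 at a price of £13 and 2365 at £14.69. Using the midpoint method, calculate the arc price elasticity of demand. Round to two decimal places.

-4.64

ΔQ = 2365 − 4233 = -1868; ΔP = 14.69 − 13 = 1.69.
Midpoints: P̄ = 13.84, Q̄ = 3299.0.
ε = (ΔQ/ΔP)(P̄/Q̄) = (-1868/1.69)(13.84/3299.0).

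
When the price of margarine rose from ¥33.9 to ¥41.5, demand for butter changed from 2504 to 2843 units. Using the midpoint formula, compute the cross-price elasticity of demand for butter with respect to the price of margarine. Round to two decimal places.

ΔQ_x = 2843 − 2504 = 339; ΔP_y = 41.5 − 33.9 = 7.6.
Midpoints: P̄_y = 37.70, Q̄_x = 2673.5.
ε_xy = (ΔQ_x/ΔP_y)(P̄_y/Q̄_x) = (339/7.6)(37.70/2673.5).

0.63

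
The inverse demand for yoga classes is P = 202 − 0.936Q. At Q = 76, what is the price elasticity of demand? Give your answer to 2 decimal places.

-1.84

At Q = 76, P = 202 − 0.936(76) = 130.86.
dP/dQ = −0.936, so dQ/dP = 1/(−0.936) = -1.068.
ε = (dQ/dP)(P/Q) = (-1.068)(130.86/76).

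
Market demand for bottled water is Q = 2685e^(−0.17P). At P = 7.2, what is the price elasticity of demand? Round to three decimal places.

At P = 7.2, Q = 789.529.
dQ/dP = −0.17·2685e^(−0.17P) = −0.17Q = -134.220.
ε = (dQ/dP)(P/Q) = (-134.220)(7.2/789.529).
|ε| > 1, so demand is elastic at this price.

-1.224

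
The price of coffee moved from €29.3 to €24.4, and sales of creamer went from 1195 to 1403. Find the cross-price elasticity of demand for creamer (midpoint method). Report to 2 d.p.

ΔQ_x = 1403 − 1195 = 208; ΔP_y = 24.4 − 29.3 = -4.9.
Midpoints: P̄_y = 26.85, Q̄_x = 1299.0.
ε_xy = (ΔQ_x/ΔP_y)(P̄_y/Q̄_x) = (208/-4.9)(26.85/1299.0).

-0.88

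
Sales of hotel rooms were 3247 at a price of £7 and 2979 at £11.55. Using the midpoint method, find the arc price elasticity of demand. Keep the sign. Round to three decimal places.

-0.175

ΔQ = 2979 − 3247 = -268; ΔP = 11.55 − 7 = 4.55.
Midpoints: P̄ = 9.28, Q̄ = 3113.0.
ε = (ΔQ/ΔP)(P̄/Q̄) = (-268/4.55)(9.28/3113.0).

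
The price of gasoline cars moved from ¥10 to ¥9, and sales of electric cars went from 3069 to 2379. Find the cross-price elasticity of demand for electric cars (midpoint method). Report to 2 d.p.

ΔQ_x = 2379 − 3069 = -690; ΔP_y = 9 − 10 = -1.
Midpoints: P̄_y = 9.50, Q̄_x = 2724.0.
ε_xy = (ΔQ_x/ΔP_y)(P̄_y/Q̄_x) = (-690/-1)(9.50/2724.0).

2.41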